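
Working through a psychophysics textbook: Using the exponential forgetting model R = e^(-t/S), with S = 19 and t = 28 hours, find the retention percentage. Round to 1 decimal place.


R = e^(-t/S)
-t/S = -28/19 = -1.473684
R = e^(-1.473684) = 0.22908
Percentage = 0.22908 * 100
= 22.9


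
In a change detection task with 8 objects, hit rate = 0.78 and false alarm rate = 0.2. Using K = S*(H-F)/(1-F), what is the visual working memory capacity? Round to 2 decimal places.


K = S * (H - F) / (1 - F)
H - F = 0.58
1 - F = 0.8
K = 8 * 0.58 / 0.8
= 5.80


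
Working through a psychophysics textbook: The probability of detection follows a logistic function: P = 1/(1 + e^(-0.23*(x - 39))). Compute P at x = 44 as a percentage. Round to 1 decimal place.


P(x) = 1/(1 + e^(-0.23*(44 - 39)))
Exponent = -0.23 * 5 = -1.15
e^(-1.15) = 0.316637
P = 1/(1 + 0.316637) = 0.759511
Percentage = 76.0


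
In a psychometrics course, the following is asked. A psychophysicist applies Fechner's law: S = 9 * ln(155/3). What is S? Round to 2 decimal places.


S = 9 * ln(155/3)
I/I0 = 51.666667
ln(51.666667) = 3.9448
S = 9 * 3.9448
= 35.50


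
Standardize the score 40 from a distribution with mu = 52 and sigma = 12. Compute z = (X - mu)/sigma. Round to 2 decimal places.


z = (X - mu) / sigma
= (40 - 52) / 12
= -12 / 12
= -1.00


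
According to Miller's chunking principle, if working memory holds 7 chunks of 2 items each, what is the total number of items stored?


Total items = chunks * items_per_chunk
= 7 * 2
= 14


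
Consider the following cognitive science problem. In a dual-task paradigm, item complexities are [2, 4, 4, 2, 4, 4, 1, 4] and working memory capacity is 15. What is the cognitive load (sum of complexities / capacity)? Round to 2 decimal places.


Total complexity = 2 + 4 + 4 + 2 + 4 + 4 + 1 + 4 = 25
Load = total / capacity = 25 / 15
= 1.67


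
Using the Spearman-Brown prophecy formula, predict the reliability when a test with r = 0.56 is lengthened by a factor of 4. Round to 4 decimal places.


r_new = n*r / (1 + (n-1)*r)
Numerator = 4 * 0.56 = 2.24
Denominator = 1 + 3 * 0.56 = 2.68
r_new = 2.24 / 2.68
= 0.8358


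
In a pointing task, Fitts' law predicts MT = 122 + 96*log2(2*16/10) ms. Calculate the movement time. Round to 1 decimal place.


MT = 122 + 96 * log2(2*16/10)
2D/W = 3.2
log2(3.2) = 1.6781
MT = 122 + 96 * 1.6781
= 283.1 ms


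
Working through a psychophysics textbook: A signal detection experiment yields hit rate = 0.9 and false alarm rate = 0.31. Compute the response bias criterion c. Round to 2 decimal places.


c = -0.5 * (z(HR) + z(FAR))
z(0.9) = 1.2816
z(0.31) = -0.4959
c = -0.5 * (1.2816 + -0.4959)
= -0.5 * 0.7857
= -0.39


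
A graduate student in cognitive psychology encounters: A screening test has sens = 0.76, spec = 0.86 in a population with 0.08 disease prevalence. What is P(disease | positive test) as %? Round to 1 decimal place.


PPV = (sens * prev) / (sens * prev + (1-spec) * (1-prev))
Numerator = 0.76 * 0.08 = 0.0608
P(positive and no disease) = (1 - spec) * (1 - prev) = (1 - 0.86) * (1 - 0.08) = 0.1288
Denominator = 0.0608 + 0.1288 = 0.1896
PPV = 0.0608 / 0.1896 = 0.320675
As percentage = 32.1


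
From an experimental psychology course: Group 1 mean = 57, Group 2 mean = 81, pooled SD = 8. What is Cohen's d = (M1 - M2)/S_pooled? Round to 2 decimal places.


Cohen's d = (M1 - M2) / S_pooled
= (57 - 81) / 8
= -24 / 8
= -3.00


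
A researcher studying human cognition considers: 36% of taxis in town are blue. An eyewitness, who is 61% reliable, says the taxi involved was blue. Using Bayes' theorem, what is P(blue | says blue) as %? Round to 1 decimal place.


P(blue | says blue) = P(says blue | blue)*P(blue) / [P(says blue | blue)*P(blue) + P(says blue | not blue)*P(not blue)]
Numerator = 0.61 * 0.36 = 0.2196
False identification = 0.39 * 0.64 = 0.2496
P = 0.2196 / (0.2196 + 0.2496)
= 0.2196 / 0.4692
As percentage = 46.8


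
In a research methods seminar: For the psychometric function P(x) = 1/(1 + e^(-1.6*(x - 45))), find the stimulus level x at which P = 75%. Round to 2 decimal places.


At P = 0.75: 0.75 = 1/(1 + e^(-k*(x-x0)))
Solving: e^(-k*(x-x0)) = 1/3
x = x0 + ln(3)/k
ln(3) = 1.0986
x = 45 + 1.0986/1.6
= 45 + 0.6866
= 45.69


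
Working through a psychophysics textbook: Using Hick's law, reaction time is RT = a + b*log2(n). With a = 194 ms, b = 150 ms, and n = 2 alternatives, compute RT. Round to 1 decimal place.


RT = 194 + 150 * log2(2)
log2(2) = 1.0
RT = 194 + 150 * 1.0
= 194 + 150.0
= 344.0 ms


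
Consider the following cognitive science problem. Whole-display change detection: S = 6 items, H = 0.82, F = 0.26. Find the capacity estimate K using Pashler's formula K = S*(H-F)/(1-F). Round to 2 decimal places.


K = S * (H - F) / (1 - F)
H - F = 0.56
1 - F = 0.74
K = 6 * 0.56 / 0.74
= 4.54


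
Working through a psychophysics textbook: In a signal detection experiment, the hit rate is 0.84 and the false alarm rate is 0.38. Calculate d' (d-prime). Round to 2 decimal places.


d' = z(HR) - z(FAR)
z(0.84) = 0.9945
z(0.38) = -0.3055
d' = 0.9945 - -0.3055
= 1.30


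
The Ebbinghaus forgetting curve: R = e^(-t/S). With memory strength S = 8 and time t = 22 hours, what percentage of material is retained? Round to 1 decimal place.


R = e^(-t/S)
-t/S = -22/8 = -2.75
R = e^(-2.75) = 0.063928
Percentage = 0.063928 * 100
= 6.4


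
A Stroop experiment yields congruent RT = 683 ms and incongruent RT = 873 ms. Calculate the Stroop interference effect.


Stroop effect = RT(incongruent) - RT(congruent)
= 873 - 683
= 190 ms


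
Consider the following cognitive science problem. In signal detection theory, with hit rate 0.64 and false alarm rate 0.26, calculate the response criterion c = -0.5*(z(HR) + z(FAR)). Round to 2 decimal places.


c = -0.5 * (z(HR) + z(FAR))
z(0.64) = 0.3585
z(0.26) = -0.6433
c = -0.5 * (0.3585 + -0.6433)
= -0.5 * -0.2848
= 0.14


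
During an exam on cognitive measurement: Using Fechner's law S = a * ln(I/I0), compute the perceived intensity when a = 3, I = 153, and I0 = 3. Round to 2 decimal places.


S = 3 * ln(153/3)
I/I0 = 51.0
ln(51.0) = 3.9318
S = 3 * 3.9318
= 11.80


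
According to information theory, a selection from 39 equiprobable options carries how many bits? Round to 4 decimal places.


H = log2(n)
H = log2(39)
= 5.2854


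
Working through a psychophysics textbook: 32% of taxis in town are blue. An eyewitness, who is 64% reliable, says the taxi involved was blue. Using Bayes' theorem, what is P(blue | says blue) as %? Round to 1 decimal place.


P(blue | says blue) = P(says blue | blue)*P(blue) / [P(says blue | blue)*P(blue) + P(says blue | not blue)*P(not blue)]
Numerator = 0.64 * 0.32 = 0.2048
False identification = 0.36 * 0.68 = 0.2448
P = 0.2048 / (0.2048 + 0.2448)
= 0.2048 / 0.4496
As percentage = 45.6


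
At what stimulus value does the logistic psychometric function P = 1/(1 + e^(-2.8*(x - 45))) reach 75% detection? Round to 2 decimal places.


At P = 0.75: 0.75 = 1/(1 + e^(-k*(x-x0)))
Solving: e^(-k*(x-x0)) = 1/3
x = x0 + ln(3)/k
ln(3) = 1.0986
x = 45 + 1.0986/2.8
= 45 + 0.3924
= 45.39


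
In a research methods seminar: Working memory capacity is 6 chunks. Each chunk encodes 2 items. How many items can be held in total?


Total items = chunks * items_per_chunk
= 6 * 2
= 12


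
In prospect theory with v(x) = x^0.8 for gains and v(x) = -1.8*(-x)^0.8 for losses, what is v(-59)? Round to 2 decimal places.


Since x = -59 < 0, use v(x) = -lambda*(-x)^alpha
(-x) = 59
59^0.8 = 26.1025
v(-59) = -1.8 * 26.1025
= -46.98


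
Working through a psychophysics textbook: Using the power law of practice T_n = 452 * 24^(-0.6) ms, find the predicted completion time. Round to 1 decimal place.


T_n = 452 * 24^(-0.6)
24^(-0.6) = 0.14855
T_n = 452 * 0.14855
= 67.1 ms


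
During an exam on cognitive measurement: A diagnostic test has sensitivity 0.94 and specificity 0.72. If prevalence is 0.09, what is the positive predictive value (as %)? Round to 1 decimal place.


PPV = (sens * prev) / (sens * prev + (1-spec) * (1-prev))
Numerator = 0.94 * 0.09 = 0.0846
P(positive and no disease) = (1 - spec) * (1 - prev) = (1 - 0.72) * (1 - 0.09) = 0.2548
Denominator = 0.0846 + 0.2548 = 0.3394
PPV = 0.0846 / 0.3394 = 0.249263
As percentage = 24.9


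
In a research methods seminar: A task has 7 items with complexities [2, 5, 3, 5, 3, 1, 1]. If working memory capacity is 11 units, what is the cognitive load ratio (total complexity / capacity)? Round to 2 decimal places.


Total complexity = 2 + 5 + 3 + 5 + 3 + 1 + 1 = 20
Load = total / capacity = 20 / 11
= 1.82


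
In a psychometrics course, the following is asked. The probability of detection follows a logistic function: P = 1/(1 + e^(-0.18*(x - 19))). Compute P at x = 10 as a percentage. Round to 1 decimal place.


P(x) = 1/(1 + e^(-0.18*(10 - 19)))
Exponent = -0.18 * -9 = 1.62
e^(1.62) = 5.05309
P = 1/(1 + 5.05309) = 0.165205
Percentage = 16.5


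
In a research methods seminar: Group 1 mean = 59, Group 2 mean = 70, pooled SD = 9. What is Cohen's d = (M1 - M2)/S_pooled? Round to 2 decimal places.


Cohen's d = (M1 - M2) / S_pooled
= (59 - 70) / 9
= -11 / 9
= -1.22


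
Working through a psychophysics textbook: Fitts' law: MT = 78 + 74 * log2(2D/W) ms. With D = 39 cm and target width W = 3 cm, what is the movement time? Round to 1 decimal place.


MT = 78 + 74 * log2(2*39/3)
2D/W = 26.0
log2(26.0) = 4.7004
MT = 78 + 74 * 4.7004
= 425.8 ms


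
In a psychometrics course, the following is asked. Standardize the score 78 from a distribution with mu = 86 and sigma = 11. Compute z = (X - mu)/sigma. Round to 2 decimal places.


z = (X - mu) / sigma
= (78 - 86) / 11
= -8 / 11
= -0.73


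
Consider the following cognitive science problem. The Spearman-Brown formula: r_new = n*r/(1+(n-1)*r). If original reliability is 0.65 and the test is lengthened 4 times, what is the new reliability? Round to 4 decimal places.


r_new = n*r / (1 + (n-1)*r)
Numerator = 4 * 0.65 = 2.6
Denominator = 1 + 3 * 0.65 = 2.95
r_new = 2.6 / 2.95
= 0.8814


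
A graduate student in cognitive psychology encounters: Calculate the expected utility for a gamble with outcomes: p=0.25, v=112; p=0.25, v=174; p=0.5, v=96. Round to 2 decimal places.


EU = sum(p_i * v_i)
0.25 * 112 = 28.0
0.25 * 174 = 43.5
0.5 * 96 = 48.0
EU = 28.0 + 43.5 + 48.0
= 119.50


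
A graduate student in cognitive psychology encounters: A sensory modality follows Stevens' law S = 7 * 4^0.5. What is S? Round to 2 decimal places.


S = 7 * 4^0.5
4^0.5 = 2.0
S = 7 * 2.0
= 14.00


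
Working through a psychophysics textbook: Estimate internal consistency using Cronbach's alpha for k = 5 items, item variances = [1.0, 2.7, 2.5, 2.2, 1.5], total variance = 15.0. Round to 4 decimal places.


alpha = (k/(k-1)) * (1 - sum(s_i^2)/s_total^2)
sum(item variances) = 9.9
k/(k-1) = 5/4 = 1.25
1 - 9.9/15.0 = 1 - 0.66 = 0.34
alpha = 1.25 * 0.34
= 0.4250


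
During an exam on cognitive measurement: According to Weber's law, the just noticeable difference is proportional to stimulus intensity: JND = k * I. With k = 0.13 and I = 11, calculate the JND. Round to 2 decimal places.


JND = k * I
JND = 0.13 * 11
= 1.43


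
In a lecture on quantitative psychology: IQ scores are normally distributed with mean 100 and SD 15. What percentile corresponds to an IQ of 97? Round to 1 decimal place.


z = (IQ - mean) / SD
z = (97 - 100) / 15 = -0.2
Percentile = Phi(-0.2) * 100
Phi(-0.2) = 0.42074
= 42.1


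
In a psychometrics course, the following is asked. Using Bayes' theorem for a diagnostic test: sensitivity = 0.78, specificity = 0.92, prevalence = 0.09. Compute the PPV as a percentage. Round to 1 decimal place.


PPV = (sens * prev) / (sens * prev + (1-spec) * (1-prev))
Numerator = 0.78 * 0.09 = 0.0702
P(positive and no disease) = (1 - spec) * (1 - prev) = (1 - 0.92) * (1 - 0.09) = 0.0728
Denominator = 0.0702 + 0.0728 = 0.143
PPV = 0.0702 / 0.143 = 0.490909
As percentage = 49.1


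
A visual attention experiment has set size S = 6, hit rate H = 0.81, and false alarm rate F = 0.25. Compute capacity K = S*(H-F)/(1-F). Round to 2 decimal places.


K = S * (H - F) / (1 - F)
H - F = 0.56
1 - F = 0.75
K = 6 * 0.56 / 0.75
= 4.48


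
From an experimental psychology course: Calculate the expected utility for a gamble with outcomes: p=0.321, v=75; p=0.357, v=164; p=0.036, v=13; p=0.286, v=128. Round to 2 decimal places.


EU = sum(p_i * v_i)
0.321 * 75 = 24.075
0.357 * 164 = 58.548
0.036 * 13 = 0.468
0.286 * 128 = 36.608
EU = 24.075 + 58.548 + 0.468 + 36.608
= 119.70


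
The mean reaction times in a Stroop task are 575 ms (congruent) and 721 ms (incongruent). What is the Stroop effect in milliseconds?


Stroop effect = RT(incongruent) - RT(congruent)
= 721 - 575
= 146 ms


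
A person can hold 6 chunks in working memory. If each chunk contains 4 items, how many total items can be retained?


Total items = chunks * items_per_chunk
= 6 * 4
= 24


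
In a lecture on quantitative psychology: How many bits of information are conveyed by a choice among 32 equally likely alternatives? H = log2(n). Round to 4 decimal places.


H = log2(n)
H = log2(32)
= 5.0000


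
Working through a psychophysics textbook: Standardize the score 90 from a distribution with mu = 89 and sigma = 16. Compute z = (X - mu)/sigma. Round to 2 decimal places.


z = (X - mu) / sigma
= (90 - 89) / 16
= 1 / 16
= 0.06


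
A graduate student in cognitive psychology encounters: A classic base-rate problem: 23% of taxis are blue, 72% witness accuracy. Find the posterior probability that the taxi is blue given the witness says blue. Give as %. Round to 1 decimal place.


P(blue | says blue) = P(says blue | blue)*P(blue) / [P(says blue | blue)*P(blue) + P(says blue | not blue)*P(not blue)]
Numerator = 0.72 * 0.23 = 0.1656
False identification = 0.28 * 0.77 = 0.2156
P = 0.1656 / (0.1656 + 0.2156)
= 0.1656 / 0.3812
As percentage = 43.4


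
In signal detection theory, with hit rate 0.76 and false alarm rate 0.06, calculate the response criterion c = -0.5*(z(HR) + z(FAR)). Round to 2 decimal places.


c = -0.5 * (z(HR) + z(FAR))
z(0.76) = 0.7063
z(0.06) = -1.5548
c = -0.5 * (0.7063 + -1.5548)
= -0.5 * -0.8485
= 0.42


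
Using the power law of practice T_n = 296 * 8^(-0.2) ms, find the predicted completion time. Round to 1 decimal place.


T_n = 296 * 8^(-0.2)
8^(-0.2) = 0.659754
T_n = 296 * 0.659754
= 195.3 ms


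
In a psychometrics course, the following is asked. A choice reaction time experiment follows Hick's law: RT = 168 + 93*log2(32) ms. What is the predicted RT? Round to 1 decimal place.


RT = 168 + 93 * log2(32)
log2(32) = 5.0
RT = 168 + 93 * 5.0
= 168 + 465.0
= 633.0 ms


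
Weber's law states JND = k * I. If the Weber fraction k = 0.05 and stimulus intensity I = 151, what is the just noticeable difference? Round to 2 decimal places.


JND = k * I
JND = 0.05 * 151
= 7.55


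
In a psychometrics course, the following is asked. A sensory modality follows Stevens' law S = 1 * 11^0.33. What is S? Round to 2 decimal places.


S = 1 * 11^0.33
11^0.33 = 2.2063
S = 1 * 2.2063
= 2.21


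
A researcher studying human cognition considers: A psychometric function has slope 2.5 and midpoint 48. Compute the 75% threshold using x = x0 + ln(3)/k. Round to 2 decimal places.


At P = 0.75: 0.75 = 1/(1 + e^(-k*(x-x0)))
Solving: e^(-k*(x-x0)) = 1/3
x = x0 + ln(3)/k
ln(3) = 1.0986
x = 48 + 1.0986/2.5
= 48 + 0.4394
= 48.44


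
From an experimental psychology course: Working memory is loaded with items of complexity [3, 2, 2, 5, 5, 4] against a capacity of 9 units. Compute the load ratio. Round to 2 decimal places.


Total complexity = 3 + 2 + 2 + 5 + 5 + 4 = 21
Load = total / capacity = 21 / 9
= 2.33


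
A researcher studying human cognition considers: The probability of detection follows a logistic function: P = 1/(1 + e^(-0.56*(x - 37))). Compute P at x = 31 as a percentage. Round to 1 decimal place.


P(x) = 1/(1 + e^(-0.56*(31 - 37)))
Exponent = -0.56 * -6 = 3.36
e^(3.36) = 28.789191
P = 1/(1 + 28.789191) = 0.033569
Percentage = 3.4


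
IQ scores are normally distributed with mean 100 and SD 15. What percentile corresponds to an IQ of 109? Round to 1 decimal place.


z = (IQ - mean) / SD
z = (109 - 100) / 15 = 0.6
Percentile = Phi(0.6) * 100
Phi(0.6) = 0.725747
= 72.6


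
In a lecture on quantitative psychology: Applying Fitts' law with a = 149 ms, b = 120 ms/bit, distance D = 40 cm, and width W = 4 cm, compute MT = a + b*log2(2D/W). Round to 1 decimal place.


MT = 149 + 120 * log2(2*40/4)
2D/W = 20.0
log2(20.0) = 4.3219
MT = 149 + 120 * 4.3219
= 667.6 ms


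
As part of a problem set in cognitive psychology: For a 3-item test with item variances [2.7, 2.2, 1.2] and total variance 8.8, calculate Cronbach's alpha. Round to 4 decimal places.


alpha = (k/(k-1)) * (1 - sum(s_i^2)/s_total^2)
sum(item variances) = 6.1
k/(k-1) = 3/2 = 1.5
1 - 6.1/8.8 = 1 - 0.693182 = 0.306818
alpha = 1.5 * 0.306818
= 0.4602


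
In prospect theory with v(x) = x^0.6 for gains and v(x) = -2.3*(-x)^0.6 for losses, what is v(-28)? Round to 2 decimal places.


Since x = -28 < 0, use v(x) = -lambda*(-x)^alpha
(-x) = 28
28^0.6 = 7.3841
v(-28) = -2.3 * 7.3841
= -16.98


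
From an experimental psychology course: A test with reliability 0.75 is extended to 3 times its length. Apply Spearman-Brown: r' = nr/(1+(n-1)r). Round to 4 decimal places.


r_new = n*r / (1 + (n-1)*r)
Numerator = 3 * 0.75 = 2.25
Denominator = 1 + 2 * 0.75 = 2.5
r_new = 2.25 / 2.5
= 0.9000


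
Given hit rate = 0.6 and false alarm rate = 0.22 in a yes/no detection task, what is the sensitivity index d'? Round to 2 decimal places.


d' = z(HR) - z(FAR)
z(0.6) = 0.2533
z(0.22) = -0.7722
d' = 0.2533 - -0.7722
= 1.03


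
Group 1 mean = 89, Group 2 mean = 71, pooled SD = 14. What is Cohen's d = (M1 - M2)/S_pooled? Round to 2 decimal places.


Cohen's d = (M1 - M2) / S_pooled
= (89 - 71) / 14
= 18 / 14
= 1.29


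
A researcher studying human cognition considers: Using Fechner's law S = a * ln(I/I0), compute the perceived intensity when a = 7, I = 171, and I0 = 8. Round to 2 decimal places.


S = 7 * ln(171/8)
I/I0 = 21.375
ln(21.375) = 3.0622
S = 7 * 3.0622
= 21.44


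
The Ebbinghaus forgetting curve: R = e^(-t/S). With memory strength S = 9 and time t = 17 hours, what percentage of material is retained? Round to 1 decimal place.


R = e^(-t/S)
-t/S = -17/9 = -1.888889
R = e^(-1.888889) = 0.15124
Percentage = 0.15124 * 100
= 15.1


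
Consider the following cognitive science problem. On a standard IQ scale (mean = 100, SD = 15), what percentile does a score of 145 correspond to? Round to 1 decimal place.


z = (IQ - mean) / SD
z = (145 - 100) / 15 = 3.0
Percentile = Phi(3.0) * 100
Phi(3.0) = 0.99865
= 99.9


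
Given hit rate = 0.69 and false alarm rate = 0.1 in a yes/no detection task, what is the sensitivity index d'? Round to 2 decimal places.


d' = z(HR) - z(FAR)
z(0.69) = 0.4959
z(0.1) = -1.2816
d' = 0.4959 - -1.2816
= 1.78


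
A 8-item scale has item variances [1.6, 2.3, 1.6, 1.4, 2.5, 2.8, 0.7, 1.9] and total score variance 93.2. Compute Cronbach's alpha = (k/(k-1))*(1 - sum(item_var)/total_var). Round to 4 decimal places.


alpha = (k/(k-1)) * (1 - sum(s_i^2)/s_total^2)
sum(item variances) = 14.8
k/(k-1) = 8/7 = 1.142857
1 - 14.8/93.2 = 1 - 0.158798 = 0.841202
alpha = 1.142857 * 0.841202
= 0.9614


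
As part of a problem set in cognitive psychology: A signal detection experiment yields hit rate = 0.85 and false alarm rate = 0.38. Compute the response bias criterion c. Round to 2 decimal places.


c = -0.5 * (z(HR) + z(FAR))
z(0.85) = 1.0364
z(0.38) = -0.3055
c = -0.5 * (1.0364 + -0.3055)
= -0.5 * 0.7309
= -0.37


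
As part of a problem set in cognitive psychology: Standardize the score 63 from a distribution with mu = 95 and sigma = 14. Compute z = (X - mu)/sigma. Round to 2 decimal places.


z = (X - mu) / sigma
= (63 - 95) / 14
= -32 / 14
= -2.29


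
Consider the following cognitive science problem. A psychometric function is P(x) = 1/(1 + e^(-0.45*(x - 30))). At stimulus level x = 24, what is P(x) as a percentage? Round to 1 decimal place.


P(x) = 1/(1 + e^(-0.45*(24 - 30)))
Exponent = -0.45 * -6 = 2.7
e^(2.7) = 14.879732
P = 1/(1 + 14.879732) = 0.062973
Percentage = 6.3


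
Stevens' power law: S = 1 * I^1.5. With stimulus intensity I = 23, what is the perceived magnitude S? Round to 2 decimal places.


S = 1 * 23^1.5
23^1.5 = 110.3041
S = 1 * 110.3041
= 110.30


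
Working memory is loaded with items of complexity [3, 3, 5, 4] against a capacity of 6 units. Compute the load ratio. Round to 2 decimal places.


Total complexity = 3 + 3 + 5 + 4 = 15
Load = total / capacity = 15 / 6
= 2.50


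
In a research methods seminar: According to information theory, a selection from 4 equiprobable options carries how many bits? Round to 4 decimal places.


H = log2(n)
H = log2(4)
= 2.0000


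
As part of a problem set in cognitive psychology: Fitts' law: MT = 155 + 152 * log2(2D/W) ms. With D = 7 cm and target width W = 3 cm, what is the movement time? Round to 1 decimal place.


MT = 155 + 152 * log2(2*7/3)
2D/W = 4.666667
log2(4.666667) = 2.2224
MT = 155 + 152 * 2.2224
= 492.8 ms


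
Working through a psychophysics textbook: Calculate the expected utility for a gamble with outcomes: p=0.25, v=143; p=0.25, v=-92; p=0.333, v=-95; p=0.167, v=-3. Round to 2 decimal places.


EU = sum(p_i * v_i)
0.25 * 143 = 35.75
0.25 * -92 = -23.0
0.333 * -95 = -31.635
0.167 * -3 = -0.501
EU = 35.75 + -23.0 + -31.635 + -0.501
= -19.39


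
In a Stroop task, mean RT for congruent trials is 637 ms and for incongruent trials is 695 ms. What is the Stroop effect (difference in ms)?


Stroop effect = RT(incongruent) - RT(congruent)
= 695 - 637
= 58 ms


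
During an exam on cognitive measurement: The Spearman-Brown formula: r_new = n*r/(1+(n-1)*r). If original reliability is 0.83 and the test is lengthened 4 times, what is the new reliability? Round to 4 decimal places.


r_new = n*r / (1 + (n-1)*r)
Numerator = 4 * 0.83 = 3.32
Denominator = 1 + 3 * 0.83 = 3.49
r_new = 3.32 / 3.49
= 0.9513


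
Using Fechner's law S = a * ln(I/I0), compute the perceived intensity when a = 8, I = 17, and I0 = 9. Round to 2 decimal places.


S = 8 * ln(17/9)
I/I0 = 1.888889
ln(1.888889) = 0.636
S = 8 * 0.636
= 5.09


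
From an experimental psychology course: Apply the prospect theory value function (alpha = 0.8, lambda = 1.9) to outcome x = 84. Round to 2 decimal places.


Since x = 84 >= 0, use v(x) = x^0.8
84^0.8 = 34.6277
v(84) = 34.63


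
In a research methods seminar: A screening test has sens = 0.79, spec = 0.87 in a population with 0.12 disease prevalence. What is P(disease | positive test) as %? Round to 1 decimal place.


PPV = (sens * prev) / (sens * prev + (1-spec) * (1-prev))
Numerator = 0.79 * 0.12 = 0.0948
P(positive and no disease) = (1 - spec) * (1 - prev) = (1 - 0.87) * (1 - 0.12) = 0.1144
Denominator = 0.0948 + 0.1144 = 0.2092
PPV = 0.0948 / 0.2092 = 0.453155
As percentage = 45.3


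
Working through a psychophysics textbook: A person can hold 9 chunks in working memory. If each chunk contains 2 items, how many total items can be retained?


Total items = chunks * items_per_chunk
= 9 * 2
= 18


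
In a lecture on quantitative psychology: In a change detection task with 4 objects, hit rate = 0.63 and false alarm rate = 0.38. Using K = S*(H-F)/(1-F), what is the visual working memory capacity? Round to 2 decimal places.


K = S * (H - F) / (1 - F)
H - F = 0.25
1 - F = 0.62
K = 4 * 0.25 / 0.62
= 1.61


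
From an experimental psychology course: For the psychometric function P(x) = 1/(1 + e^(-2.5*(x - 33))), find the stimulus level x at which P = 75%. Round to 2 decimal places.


At P = 0.75: 0.75 = 1/(1 + e^(-k*(x-x0)))
Solving: e^(-k*(x-x0)) = 1/3
x = x0 + ln(3)/k
ln(3) = 1.0986
x = 33 + 1.0986/2.5
= 33 + 0.4394
= 33.44


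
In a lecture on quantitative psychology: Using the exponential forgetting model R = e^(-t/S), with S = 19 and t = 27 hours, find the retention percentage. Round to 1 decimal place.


R = e^(-t/S)
-t/S = -27/19 = -1.421053
R = e^(-1.421053) = 0.24146
Percentage = 0.24146 * 100
= 24.1


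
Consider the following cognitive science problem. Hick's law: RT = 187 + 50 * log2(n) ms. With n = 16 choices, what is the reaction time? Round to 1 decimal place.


RT = 187 + 50 * log2(16)
log2(16) = 4.0
RT = 187 + 50 * 4.0
= 187 + 200.0
= 387.0 ms


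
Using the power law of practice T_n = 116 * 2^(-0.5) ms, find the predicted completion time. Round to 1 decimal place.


T_n = 116 * 2^(-0.5)
2^(-0.5) = 0.707107
T_n = 116 * 0.707107
= 82.0 ms


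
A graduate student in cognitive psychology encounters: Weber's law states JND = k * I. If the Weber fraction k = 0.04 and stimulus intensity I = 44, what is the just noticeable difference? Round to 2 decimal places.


JND = k * I
JND = 0.04 * 44
= 1.76


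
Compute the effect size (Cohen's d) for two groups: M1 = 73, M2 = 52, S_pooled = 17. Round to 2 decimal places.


Cohen's d = (M1 - M2) / S_pooled
= (73 - 52) / 17
= 21 / 17
= 1.24


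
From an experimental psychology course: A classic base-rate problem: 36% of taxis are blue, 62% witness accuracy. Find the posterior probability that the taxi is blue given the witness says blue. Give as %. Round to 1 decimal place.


P(blue | says blue) = P(says blue | blue)*P(blue) / [P(says blue | blue)*P(blue) + P(says blue | not blue)*P(not blue)]
Numerator = 0.62 * 0.36 = 0.2232
False identification = 0.38 * 0.64 = 0.2432
P = 0.2232 / (0.2232 + 0.2432)
= 0.2232 / 0.4664
As percentage = 47.9


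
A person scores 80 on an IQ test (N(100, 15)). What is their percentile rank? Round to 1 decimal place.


z = (IQ - mean) / SD
z = (80 - 100) / 15 = -1.3333
Percentile = Phi(-1.3333) * 100
Phi(-1.3333) = 0.091217
= 9.1


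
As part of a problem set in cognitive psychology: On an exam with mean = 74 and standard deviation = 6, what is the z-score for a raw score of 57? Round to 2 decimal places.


z = (X - mu) / sigma
= (57 - 74) / 6
= -17 / 6
= -2.83


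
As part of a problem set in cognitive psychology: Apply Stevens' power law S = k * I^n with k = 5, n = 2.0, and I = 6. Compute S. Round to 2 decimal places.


S = 5 * 6^2.0
6^2.0 = 36.0
S = 5 * 36.0
= 180.00


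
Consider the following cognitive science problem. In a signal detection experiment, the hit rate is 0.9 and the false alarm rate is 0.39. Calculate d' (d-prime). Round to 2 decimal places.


d' = z(HR) - z(FAR)
z(0.9) = 1.2816
z(0.39) = -0.2793
d' = 1.2816 - -0.2793
= 1.56


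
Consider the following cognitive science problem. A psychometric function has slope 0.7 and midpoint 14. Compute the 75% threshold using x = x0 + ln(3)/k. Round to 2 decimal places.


At P = 0.75: 0.75 = 1/(1 + e^(-k*(x-x0)))
Solving: e^(-k*(x-x0)) = 1/3
x = x0 + ln(3)/k
ln(3) = 1.0986
x = 14 + 1.0986/0.7
= 14 + 1.5694
= 15.57


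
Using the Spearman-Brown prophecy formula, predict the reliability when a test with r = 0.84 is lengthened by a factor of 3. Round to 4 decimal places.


r_new = n*r / (1 + (n-1)*r)
Numerator = 3 * 0.84 = 2.52
Denominator = 1 + 2 * 0.84 = 2.68
r_new = 2.52 / 2.68
= 0.9403


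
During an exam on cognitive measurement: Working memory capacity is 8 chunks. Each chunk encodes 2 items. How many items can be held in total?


Total items = chunks * items_per_chunk
= 8 * 2
= 16


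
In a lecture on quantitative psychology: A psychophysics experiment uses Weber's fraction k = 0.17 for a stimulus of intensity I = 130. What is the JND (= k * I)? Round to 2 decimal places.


JND = k * I
JND = 0.17 * 130
= 22.10


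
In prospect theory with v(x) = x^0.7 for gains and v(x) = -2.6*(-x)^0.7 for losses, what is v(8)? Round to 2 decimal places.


Since x = 8 >= 0, use v(x) = x^0.7
8^0.7 = 4.2871
v(8) = 4.29


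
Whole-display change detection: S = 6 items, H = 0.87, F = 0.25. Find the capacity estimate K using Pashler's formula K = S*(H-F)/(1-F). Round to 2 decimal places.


K = S * (H - F) / (1 - F)
H - F = 0.62
1 - F = 0.75
K = 6 * 0.62 / 0.75
= 4.96


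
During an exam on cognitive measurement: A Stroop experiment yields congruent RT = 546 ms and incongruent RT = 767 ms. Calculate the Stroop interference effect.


Stroop effect = RT(incongruent) - RT(congruent)
= 767 - 546
= 221 ms


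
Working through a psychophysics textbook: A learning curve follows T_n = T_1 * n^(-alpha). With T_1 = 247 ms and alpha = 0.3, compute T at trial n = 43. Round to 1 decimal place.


T_n = 247 * 43^(-0.3)
43^(-0.3) = 0.323563
T_n = 247 * 0.323563
= 79.9 ms


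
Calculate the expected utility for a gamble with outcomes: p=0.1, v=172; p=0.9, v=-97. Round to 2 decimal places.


EU = sum(p_i * v_i)
0.1 * 172 = 17.2
0.9 * -97 = -87.3
EU = 17.2 + -87.3
= -70.10


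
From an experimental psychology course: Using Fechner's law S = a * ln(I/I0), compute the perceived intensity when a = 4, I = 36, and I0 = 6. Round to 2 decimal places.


S = 4 * ln(36/6)
I/I0 = 6.0
ln(6.0) = 1.7918
S = 4 * 1.7918
= 7.17


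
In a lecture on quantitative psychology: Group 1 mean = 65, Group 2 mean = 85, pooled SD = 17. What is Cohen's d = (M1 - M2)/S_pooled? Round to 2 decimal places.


Cohen's d = (M1 - M2) / S_pooled
= (65 - 85) / 17
= -20 / 17
= -1.18


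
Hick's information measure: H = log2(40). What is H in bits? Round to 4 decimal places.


H = log2(n)
H = log2(40)
= 5.3219


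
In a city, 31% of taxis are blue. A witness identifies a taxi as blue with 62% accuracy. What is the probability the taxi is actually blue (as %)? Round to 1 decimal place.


P(blue | says blue) = P(says blue | blue)*P(blue) / [P(says blue | blue)*P(blue) + P(says blue | not blue)*P(not blue)]
Numerator = 0.62 * 0.31 = 0.1922
False identification = 0.38 * 0.69 = 0.2622
P = 0.1922 / (0.1922 + 0.2622)
= 0.1922 / 0.4544
As percentage = 42.3


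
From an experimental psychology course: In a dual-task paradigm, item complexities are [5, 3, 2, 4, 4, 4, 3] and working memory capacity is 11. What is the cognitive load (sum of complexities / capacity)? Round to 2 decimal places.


Total complexity = 5 + 3 + 2 + 4 + 4 + 4 + 3 = 25
Load = total / capacity = 25 / 11
= 2.27


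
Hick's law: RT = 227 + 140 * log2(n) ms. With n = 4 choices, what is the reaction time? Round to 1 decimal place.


RT = 227 + 140 * log2(4)
log2(4) = 2.0
RT = 227 + 140 * 2.0
= 227 + 280.0
= 507.0 ms


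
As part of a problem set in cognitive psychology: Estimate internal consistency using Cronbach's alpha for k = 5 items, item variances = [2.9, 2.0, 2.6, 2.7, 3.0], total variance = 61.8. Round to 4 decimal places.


alpha = (k/(k-1)) * (1 - sum(s_i^2)/s_total^2)
sum(item variances) = 13.2
k/(k-1) = 5/4 = 1.25
1 - 13.2/61.8 = 1 - 0.213592 = 0.786408
alpha = 1.25 * 0.786408
= 0.9830


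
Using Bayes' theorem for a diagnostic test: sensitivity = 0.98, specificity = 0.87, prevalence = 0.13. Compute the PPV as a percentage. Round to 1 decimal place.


PPV = (sens * prev) / (sens * prev + (1-spec) * (1-prev))
Numerator = 0.98 * 0.13 = 0.1274
P(positive and no disease) = (1 - spec) * (1 - prev) = (1 - 0.87) * (1 - 0.13) = 0.1131
Denominator = 0.1274 + 0.1131 = 0.2405
PPV = 0.1274 / 0.2405 = 0.52973
As percentage = 53.0


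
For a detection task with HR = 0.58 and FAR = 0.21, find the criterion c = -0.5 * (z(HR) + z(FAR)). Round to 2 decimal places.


c = -0.5 * (z(HR) + z(FAR))
z(0.58) = 0.2019
z(0.21) = -0.8064
c = -0.5 * (0.2019 + -0.8064)
= -0.5 * -0.6045
= 0.30


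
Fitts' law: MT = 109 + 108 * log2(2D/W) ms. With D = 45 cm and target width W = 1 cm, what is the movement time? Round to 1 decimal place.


MT = 109 + 108 * log2(2*45/1)
2D/W = 90.0
log2(90.0) = 6.4919
MT = 109 + 108 * 6.4919
= 810.1 ms


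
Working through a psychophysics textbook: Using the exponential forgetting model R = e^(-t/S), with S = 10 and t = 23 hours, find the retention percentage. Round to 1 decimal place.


R = e^(-t/S)
-t/S = -23/10 = -2.3
R = e^(-2.3) = 0.100259
Percentage = 0.100259 * 100
= 10.0


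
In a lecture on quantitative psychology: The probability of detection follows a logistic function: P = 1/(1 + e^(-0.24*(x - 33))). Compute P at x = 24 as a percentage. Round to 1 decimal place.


P(x) = 1/(1 + e^(-0.24*(24 - 33)))
Exponent = -0.24 * -9 = 2.16
e^(2.16) = 8.671138
P = 1/(1 + 8.671138) = 0.1034
Percentage = 10.3


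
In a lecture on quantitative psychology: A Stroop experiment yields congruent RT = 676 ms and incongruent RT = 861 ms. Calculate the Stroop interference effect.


Stroop effect = RT(incongruent) - RT(congruent)
= 861 - 676
= 185 ms


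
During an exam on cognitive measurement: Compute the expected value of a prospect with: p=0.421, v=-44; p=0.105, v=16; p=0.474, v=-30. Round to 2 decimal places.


EU = sum(p_i * v_i)
0.421 * -44 = -18.524
0.105 * 16 = 1.68
0.474 * -30 = -14.22
EU = -18.524 + 1.68 + -14.22
= -31.06


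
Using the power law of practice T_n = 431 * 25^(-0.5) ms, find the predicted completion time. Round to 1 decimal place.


T_n = 431 * 25^(-0.5)
25^(-0.5) = 0.2
T_n = 431 * 0.2
= 86.2 ms


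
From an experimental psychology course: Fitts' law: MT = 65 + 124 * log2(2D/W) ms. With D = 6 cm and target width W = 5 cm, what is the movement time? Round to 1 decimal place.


MT = 65 + 124 * log2(2*6/5)
2D/W = 2.4
log2(2.4) = 1.263
MT = 65 + 124 * 1.263
= 221.6 ms


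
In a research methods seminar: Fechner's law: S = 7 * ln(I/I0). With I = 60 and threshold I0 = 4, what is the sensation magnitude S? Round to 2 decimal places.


S = 7 * ln(60/4)
I/I0 = 15.0
ln(15.0) = 2.7081
S = 7 * 2.7081
= 18.96


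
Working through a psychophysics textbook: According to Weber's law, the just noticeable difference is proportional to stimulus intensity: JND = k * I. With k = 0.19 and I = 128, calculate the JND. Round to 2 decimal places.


JND = k * I
JND = 0.19 * 128
= 24.32


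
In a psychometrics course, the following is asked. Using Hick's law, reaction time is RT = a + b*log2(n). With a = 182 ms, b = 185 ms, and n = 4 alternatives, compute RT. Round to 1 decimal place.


RT = 182 + 185 * log2(4)
log2(4) = 2.0
RT = 182 + 185 * 2.0
= 182 + 370.0
= 552.0 ms


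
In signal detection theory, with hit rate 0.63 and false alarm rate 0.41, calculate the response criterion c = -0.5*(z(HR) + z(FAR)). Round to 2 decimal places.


c = -0.5 * (z(HR) + z(FAR))
z(0.63) = 0.3319
z(0.41) = -0.2275
c = -0.5 * (0.3319 + -0.2275)
= -0.5 * 0.1044
= -0.05


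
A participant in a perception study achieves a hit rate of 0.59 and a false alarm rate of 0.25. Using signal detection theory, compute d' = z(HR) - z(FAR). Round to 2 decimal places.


d' = z(HR) - z(FAR)
z(0.59) = 0.2275
z(0.25) = -0.6745
d' = 0.2275 - -0.6745
= 0.90


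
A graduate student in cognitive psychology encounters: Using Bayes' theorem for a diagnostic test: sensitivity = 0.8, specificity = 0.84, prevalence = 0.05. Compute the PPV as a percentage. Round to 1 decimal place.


PPV = (sens * prev) / (sens * prev + (1-spec) * (1-prev))
Numerator = 0.8 * 0.05 = 0.04
P(positive and no disease) = (1 - spec) * (1 - prev) = (1 - 0.84) * (1 - 0.05) = 0.152
Denominator = 0.04 + 0.152 = 0.192
PPV = 0.04 / 0.192 = 0.208333
As percentage = 20.8


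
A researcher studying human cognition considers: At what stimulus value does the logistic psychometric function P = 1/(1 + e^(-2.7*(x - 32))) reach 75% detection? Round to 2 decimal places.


At P = 0.75: 0.75 = 1/(1 + e^(-k*(x-x0)))
Solving: e^(-k*(x-x0)) = 1/3
x = x0 + ln(3)/k
ln(3) = 1.0986
x = 32 + 1.0986/2.7
= 32 + 0.4069
= 32.41


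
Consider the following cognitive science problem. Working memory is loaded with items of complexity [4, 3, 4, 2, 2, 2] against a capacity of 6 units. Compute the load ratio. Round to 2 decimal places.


Total complexity = 4 + 3 + 4 + 2 + 2 + 2 = 17
Load = total / capacity = 17 / 6
= 2.83


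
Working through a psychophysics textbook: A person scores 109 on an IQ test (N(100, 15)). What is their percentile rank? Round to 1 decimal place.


z = (IQ - mean) / SD
z = (109 - 100) / 15 = 0.6
Percentile = Phi(0.6) * 100
Phi(0.6) = 0.725747
= 72.6


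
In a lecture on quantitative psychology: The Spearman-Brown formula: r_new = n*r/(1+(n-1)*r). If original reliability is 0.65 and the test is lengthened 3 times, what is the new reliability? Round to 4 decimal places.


r_new = n*r / (1 + (n-1)*r)
Numerator = 3 * 0.65 = 1.95
Denominator = 1 + 2 * 0.65 = 2.3
r_new = 1.95 / 2.3
= 0.8478


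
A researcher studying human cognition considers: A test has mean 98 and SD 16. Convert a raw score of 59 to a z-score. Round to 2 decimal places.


z = (X - mu) / sigma
= (59 - 98) / 16
= -39 / 16
= -2.44


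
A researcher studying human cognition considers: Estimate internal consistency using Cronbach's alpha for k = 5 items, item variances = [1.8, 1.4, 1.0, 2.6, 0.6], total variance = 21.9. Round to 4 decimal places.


alpha = (k/(k-1)) * (1 - sum(s_i^2)/s_total^2)
sum(item variances) = 7.4
k/(k-1) = 5/4 = 1.25
1 - 7.4/21.9 = 1 - 0.3379 = 0.6621
alpha = 1.25 * 0.6621
= 0.8276


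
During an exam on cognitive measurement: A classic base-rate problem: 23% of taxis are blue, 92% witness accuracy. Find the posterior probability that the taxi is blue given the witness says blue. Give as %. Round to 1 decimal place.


P(blue | says blue) = P(says blue | blue)*P(blue) / [P(says blue | blue)*P(blue) + P(says blue | not blue)*P(not blue)]
Numerator = 0.92 * 0.23 = 0.2116
False identification = 0.08 * 0.77 = 0.0616
P = 0.2116 / (0.2116 + 0.0616)
= 0.2116 / 0.2732
As percentage = 77.5


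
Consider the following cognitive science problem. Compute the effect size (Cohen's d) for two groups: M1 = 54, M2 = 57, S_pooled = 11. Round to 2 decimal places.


Cohen's d = (M1 - M2) / S_pooled
= (54 - 57) / 11
= -3 / 11
= -0.27


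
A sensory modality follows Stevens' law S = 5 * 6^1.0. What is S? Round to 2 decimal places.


S = 5 * 6^1.0
6^1.0 = 6.0
S = 5 * 6.0
= 30.00


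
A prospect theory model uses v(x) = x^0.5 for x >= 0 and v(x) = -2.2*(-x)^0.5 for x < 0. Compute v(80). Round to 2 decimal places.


Since x = 80 >= 0, use v(x) = x^0.5
80^0.5 = 8.9443
v(80) = 8.94


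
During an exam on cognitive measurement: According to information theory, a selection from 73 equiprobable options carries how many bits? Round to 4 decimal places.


H = log2(n)
H = log2(73)
= 6.1898


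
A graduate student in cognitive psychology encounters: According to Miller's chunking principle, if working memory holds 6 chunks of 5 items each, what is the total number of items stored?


Total items = chunks * items_per_chunk
= 6 * 5
= 30


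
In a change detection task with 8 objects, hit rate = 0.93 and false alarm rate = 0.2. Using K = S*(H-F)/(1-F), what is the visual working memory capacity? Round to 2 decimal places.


K = S * (H - F) / (1 - F)
H - F = 0.73
1 - F = 0.8
K = 8 * 0.73 / 0.8
= 7.30


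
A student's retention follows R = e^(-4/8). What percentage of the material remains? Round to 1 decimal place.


R = e^(-t/S)
-t/S = -4/8 = -0.5
R = e^(-0.5) = 0.606531
Percentage = 0.606531 * 100
= 60.7


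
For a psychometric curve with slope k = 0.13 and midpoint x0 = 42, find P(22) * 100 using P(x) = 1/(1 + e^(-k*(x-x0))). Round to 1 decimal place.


P(x) = 1/(1 + e^(-0.13*(22 - 42)))
Exponent = -0.13 * -20 = 2.6
e^(2.6) = 13.463738
P = 1/(1 + 13.463738) = 0.069138
Percentage = 6.9


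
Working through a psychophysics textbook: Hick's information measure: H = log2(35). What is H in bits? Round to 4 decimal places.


H = log2(n)
H = log2(35)
= 5.1293
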